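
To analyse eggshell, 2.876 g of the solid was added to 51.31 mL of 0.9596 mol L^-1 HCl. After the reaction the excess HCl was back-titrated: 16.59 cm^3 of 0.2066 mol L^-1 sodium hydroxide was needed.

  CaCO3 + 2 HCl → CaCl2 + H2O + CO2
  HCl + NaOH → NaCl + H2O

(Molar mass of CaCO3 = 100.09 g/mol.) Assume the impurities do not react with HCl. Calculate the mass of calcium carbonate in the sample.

n(HCl) added = 0.05131 × 0.9596 = 0.04924 mol
n(NaOH) used in back-titration = 0.01659 × 0.2066 = 3.427 × 10^-3 mol
n(HCl) left over = 3.427 × 10^-3 mol (1:1 ratio)
n(HCl) consumed by analyte = 0.04924 − 3.427 × 10^-3 = 0.04581 mol
From the 1:2 ratio, n(CaCO3) = 1/2 × 0.04581 = 0.02290 mol
mass of CaCO3 = 0.02290 × 100.09 = 2.293 g

2.293 g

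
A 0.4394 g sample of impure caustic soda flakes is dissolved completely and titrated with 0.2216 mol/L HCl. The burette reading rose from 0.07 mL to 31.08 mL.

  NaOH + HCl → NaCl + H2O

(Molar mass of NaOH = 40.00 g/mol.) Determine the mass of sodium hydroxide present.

0.2749 g

n(HCl) = 0.03101 L × 0.2216 mol/L = 6.872 × 10^-3 mol
n(NaOH) = 6.872 × 10^-3 mol (1:1 ratio)
mass of NaOH = 6.872 × 10^-3 × 40.00 g/mol = 0.2749 g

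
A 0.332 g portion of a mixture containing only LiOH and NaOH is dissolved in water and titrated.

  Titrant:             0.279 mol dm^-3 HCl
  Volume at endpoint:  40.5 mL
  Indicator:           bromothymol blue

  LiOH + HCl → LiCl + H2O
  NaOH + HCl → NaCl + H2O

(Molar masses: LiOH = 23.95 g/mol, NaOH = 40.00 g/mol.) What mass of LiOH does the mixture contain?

0.179 g

n(HCl) = 0.0405 × 0.279 = 0.0113 mol
Let x = n(LiOH), y = n(NaOH).
Titrant: 1x + 1y = 0.0113;  mass: 23.95x + 40.00y = 0.332
Solving, x = 7.48 × 10^-3 mol, y = 3.82 × 10^-3 mol
mass of LiOH = 7.48 × 10^-3 × 23.95 = 0.179 g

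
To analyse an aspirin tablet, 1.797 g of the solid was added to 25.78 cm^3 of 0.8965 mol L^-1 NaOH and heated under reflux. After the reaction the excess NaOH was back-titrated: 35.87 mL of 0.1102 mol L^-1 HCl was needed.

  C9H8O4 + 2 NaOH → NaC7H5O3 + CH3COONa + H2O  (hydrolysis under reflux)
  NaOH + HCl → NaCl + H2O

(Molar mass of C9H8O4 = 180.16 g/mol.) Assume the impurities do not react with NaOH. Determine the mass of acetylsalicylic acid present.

n(NaOH) added = 0.02578 × 0.8965 = 0.02311 mol
n(HCl) used in back-titration = 0.03587 × 0.1102 = 3.953 × 10^-3 mol
n(NaOH) left over = 3.953 × 10^-3 mol (1:1 ratio)
n(NaOH) consumed by analyte = 0.02311 − 3.953 × 10^-3 = 0.01916 mol
From the 1:2 ratio, n(C9H8O4) = 1/2 × 0.01916 = 9.579 × 10^-3 mol
mass of C9H8O4 = 9.579 × 10^-3 × 180.16 = 1.726 g

1.726 g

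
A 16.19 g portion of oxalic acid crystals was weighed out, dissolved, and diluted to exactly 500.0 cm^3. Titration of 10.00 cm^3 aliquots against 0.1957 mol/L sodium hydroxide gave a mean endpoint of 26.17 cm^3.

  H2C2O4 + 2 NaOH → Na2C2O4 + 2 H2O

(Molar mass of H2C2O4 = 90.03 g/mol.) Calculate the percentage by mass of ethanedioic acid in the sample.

71.20 %

n(NaOH) per titration = 0.02617 × 0.1957 = 5.121 × 10^-3 mol
From the 1:2 ratio, n(H2C2O4) in each aliquot = 1/2 × 5.121 × 10^-3 = 2.561 × 10^-3 mol
n(H2C2O4) in the whole flask = 2.561 × 10^-3 × 500.0/10.00 = 0.1280 mol
mass of H2C2O4 = 0.1280 × 90.03 = 11.53 g
% H2C2O4 = 11.53 / 16.19 × 100 = 71.20 %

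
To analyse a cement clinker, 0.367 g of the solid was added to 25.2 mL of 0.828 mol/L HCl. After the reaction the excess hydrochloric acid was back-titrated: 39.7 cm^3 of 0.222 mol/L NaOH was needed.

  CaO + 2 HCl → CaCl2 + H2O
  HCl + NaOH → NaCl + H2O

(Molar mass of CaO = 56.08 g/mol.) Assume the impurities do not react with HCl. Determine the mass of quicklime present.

n(HCl) added = 0.0252 × 0.828 = 0.0209 mol
n(NaOH) used in back-titration = 0.0397 × 0.222 = 8.81 × 10^-3 mol
n(HCl) left over = 8.81 × 10^-3 mol (1:1 ratio)
n(HCl) consumed by analyte = 0.0209 − 8.81 × 10^-3 = 0.0121 mol
From the 1:2 ratio, n(CaO) = 1/2 × 0.0121 = 6.03 × 10^-3 mol
mass of CaO = 6.03 × 10^-3 × 56.08 = 0.338 g

0.338 g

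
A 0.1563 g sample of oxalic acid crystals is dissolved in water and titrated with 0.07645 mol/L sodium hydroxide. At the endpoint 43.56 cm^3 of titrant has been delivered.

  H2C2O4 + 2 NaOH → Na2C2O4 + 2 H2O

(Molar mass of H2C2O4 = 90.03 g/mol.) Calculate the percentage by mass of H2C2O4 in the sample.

95.91 %

n(NaOH) = 0.04356 L × 0.07645 mol/L = 3.330 × 10^-3 mol
From the 1:2 ratio, n(H2C2O4) = 1/2 × 3.330 × 10^-3 = 1.665 × 10^-3 mol
mass of H2C2O4 = 1.665 × 10^-3 × 90.03 g/mol = 0.1499 g
% H2C2O4 = 0.1499 / 0.1563 × 100 = 95.91 %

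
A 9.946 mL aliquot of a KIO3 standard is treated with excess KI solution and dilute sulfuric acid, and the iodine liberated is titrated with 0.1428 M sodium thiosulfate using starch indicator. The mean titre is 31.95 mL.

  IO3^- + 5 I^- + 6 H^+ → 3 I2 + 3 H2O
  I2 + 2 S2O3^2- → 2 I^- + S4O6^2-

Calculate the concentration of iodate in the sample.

n(S2O3^2-) = 0.03195 × 0.1428 = 4.562 × 10^-3 mol
n(I2) = n(S2O3^2-)/2 = 2.281 × 10^-3 mol
From the 1:3 ratio, n(IO3^-) in the aliquot = 1/3 × 2.281 × 10^-3 = 7.604 × 10^-4 mol
[IO3^-] = 7.604 × 10^-4 / 0.009946 = 0.07645 mol/L

0.07645 M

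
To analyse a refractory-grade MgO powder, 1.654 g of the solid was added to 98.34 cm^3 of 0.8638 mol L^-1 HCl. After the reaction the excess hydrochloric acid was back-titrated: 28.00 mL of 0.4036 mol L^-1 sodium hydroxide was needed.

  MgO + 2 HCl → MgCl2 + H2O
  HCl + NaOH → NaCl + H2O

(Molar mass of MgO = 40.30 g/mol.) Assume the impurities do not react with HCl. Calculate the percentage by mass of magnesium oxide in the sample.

n(HCl) added = 0.09834 × 0.8638 = 0.08495 mol
n(NaOH) used in back-titration = 0.02800 × 0.4036 = 0.01130 mol
n(HCl) left over = 0.01130 mol (1:1 ratio)
n(HCl) consumed by analyte = 0.08495 − 0.01130 = 0.07365 mol
From the 1:2 ratio, n(MgO) = 1/2 × 0.07365 = 0.03682 mol
mass of MgO = 0.03682 × 40.30 = 1.484 g
% MgO = 1.484 / 1.654 × 100 = 89.72 %

89.72 %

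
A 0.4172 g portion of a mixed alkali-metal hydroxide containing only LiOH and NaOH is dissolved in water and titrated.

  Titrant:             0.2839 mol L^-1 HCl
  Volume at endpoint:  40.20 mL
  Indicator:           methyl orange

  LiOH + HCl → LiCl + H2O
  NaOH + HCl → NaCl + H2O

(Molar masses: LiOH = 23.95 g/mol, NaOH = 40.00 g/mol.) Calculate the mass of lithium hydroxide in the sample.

n(HCl) = 0.04020 × 0.2839 = 0.01141 mol
Let x = n(LiOH), y = n(NaOH).
Titrant: 1x + 1y = 0.01141;  mass: 23.95x + 40.00y = 0.4172
Solving, x = 2.449 × 10^-3 mol, y = 8.963 × 10^-3 mol
mass of LiOH = 2.449 × 10^-3 × 23.95 = 0.05866 g

0.05866 g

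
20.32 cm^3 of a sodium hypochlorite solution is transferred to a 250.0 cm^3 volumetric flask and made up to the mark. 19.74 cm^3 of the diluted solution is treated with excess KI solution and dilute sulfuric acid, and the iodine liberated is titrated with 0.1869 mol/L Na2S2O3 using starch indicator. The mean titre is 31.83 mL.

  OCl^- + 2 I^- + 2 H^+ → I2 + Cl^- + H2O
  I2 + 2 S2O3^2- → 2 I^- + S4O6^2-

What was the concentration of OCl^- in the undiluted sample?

1.854 mol/L

n(S2O3^2-) = 0.03183 × 0.1869 = 5.949 × 10^-3 mol
n(I2) = n(S2O3^2-)/2 = 2.975 × 10^-3 mol
n(OCl^-) in the aliquot = 2.975 × 10^-3 mol (1:1 ratio)
[OCl^-]_dilute = 2.975 × 10^-3 / 0.01974 = 0.1507 mol/L
[OCl^-]_original = 0.1507 × 250.0/20.32 = 1.854 mol/L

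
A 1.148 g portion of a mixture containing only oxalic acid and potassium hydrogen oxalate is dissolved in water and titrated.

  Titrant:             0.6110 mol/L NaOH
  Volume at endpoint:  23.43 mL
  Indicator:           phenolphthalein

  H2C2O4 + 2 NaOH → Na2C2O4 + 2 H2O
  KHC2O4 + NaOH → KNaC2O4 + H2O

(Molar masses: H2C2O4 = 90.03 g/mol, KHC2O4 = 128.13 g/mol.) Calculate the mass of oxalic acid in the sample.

n(NaOH) = 0.02343 × 0.6110 = 0.01432 mol
Let x = n(H2C2O4), y = n(KHC2O4).
Titrant: 2x + 1y = 0.01432;  mass: 90.03x + 128.13y = 1.148
Solving, x = 4.128 × 10^-3 mol, y = 6.059 × 10^-3 mol
mass of H2C2O4 = 4.128 × 10^-3 × 90.03 = 0.3717 g

0.3717 g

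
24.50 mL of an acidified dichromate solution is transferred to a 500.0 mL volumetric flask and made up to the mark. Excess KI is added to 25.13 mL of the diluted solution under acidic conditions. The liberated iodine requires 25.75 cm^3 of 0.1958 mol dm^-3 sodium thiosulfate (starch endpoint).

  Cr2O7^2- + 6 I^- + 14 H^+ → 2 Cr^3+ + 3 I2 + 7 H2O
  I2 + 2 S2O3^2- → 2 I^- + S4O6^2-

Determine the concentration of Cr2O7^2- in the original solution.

n(S2O3^2-) = 0.02575 × 0.1958 = 5.042 × 10^-3 mol
n(I2) = n(S2O3^2-)/2 = 2.521 × 10^-3 mol
From the 1:3 ratio, n(Cr2O7^2-) in the aliquot = 1/3 × 2.521 × 10^-3 = 8.403 × 10^-4 mol
[Cr2O7^2-]_dilute = 8.403 × 10^-4 / 0.02513 = 0.03344 mol/L
[Cr2O7^2-]_original = 0.03344 × 500.0/24.50 = 0.6824 mol/L

0.6824 mol/L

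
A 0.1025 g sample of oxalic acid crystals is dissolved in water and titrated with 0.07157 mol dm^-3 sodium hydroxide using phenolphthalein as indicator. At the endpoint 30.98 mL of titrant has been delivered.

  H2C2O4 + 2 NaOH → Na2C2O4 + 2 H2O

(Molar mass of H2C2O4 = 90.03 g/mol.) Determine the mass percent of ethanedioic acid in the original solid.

97.37 %

n(NaOH) = 0.03098 L × 0.07157 mol/L = 2.217 × 10^-3 mol
From the 1:2 ratio, n(H2C2O4) = 1/2 × 2.217 × 10^-3 = 1.109 × 10^-3 mol
mass of H2C2O4 = 1.109 × 10^-3 × 90.03 g/mol = 0.09981 g
% H2C2O4 = 0.09981 / 0.1025 × 100 = 97.37 %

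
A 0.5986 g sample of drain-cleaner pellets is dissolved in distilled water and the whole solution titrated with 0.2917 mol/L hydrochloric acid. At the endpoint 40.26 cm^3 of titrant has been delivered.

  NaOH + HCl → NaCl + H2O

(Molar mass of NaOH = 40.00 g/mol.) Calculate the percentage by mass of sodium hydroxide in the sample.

78.48 %

n(HCl) = 0.04026 L × 0.2917 mol/L = 0.01174 mol
n(NaOH) = 0.01174 mol (1:1 ratio)
mass of NaOH = 0.01174 × 40.00 g/mol = 0.4698 g
% NaOH = 0.4698 / 0.5986 × 100 = 78.48 %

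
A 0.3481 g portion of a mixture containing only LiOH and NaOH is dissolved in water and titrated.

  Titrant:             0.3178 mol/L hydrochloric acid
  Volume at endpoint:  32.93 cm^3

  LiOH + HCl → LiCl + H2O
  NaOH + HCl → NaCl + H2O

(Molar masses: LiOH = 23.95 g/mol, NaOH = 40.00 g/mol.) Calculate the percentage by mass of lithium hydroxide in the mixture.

30.22 %

n(HCl) = 0.03293 × 0.3178 = 0.01047 mol
Let x = n(LiOH), y = n(NaOH).
Titrant: 1x + 1y = 0.01047;  mass: 23.95x + 40.00y = 0.3481
Solving, x = 4.393 × 10^-3 mol, y = 6.072 × 10^-3 mol
mass of LiOH = 4.393 × 10^-3 × 23.95 = 0.1052 g
% LiOH = 0.1052 / 0.3481 × 100 = 30.22 %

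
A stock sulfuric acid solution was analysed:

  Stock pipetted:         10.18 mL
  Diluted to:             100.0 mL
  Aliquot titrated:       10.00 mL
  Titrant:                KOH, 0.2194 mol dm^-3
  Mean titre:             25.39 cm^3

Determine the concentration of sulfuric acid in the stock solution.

2.736 mol/L

H2SO4 + 2 KOH → K2SO4 + 2 H2O
n(KOH) = 0.02539 × 0.2194 = 5.571 × 10^-3 mol
From the 1:2 ratio, n(H2SO4) in the aliquot = 1/2 × 5.571 × 10^-3 = 2.785 × 10^-3 mol
[H2SO4]_dilute = 2.785 × 10^-3 / 0.01000 = 0.2785 mol/L
Dilution factor = 100.0 / 10.18 = 9.823
[H2SO4]_stock = 0.2785 × 9.823 = 2.736 mol/L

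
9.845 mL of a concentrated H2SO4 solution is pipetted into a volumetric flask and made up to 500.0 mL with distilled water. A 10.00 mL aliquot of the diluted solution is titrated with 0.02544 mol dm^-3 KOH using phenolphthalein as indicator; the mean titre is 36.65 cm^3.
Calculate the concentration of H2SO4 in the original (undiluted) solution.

2.368 mol/L

H2SO4 + 2 KOH → K2SO4 + 2 H2O
n(KOH) = 0.03665 × 0.02544 = 9.324 × 10^-4 mol
From the 1:2 ratio, n(H2SO4) in the aliquot = 1/2 × 9.324 × 10^-4 = 4.662 × 10^-4 mol
[H2SO4]_dilute = 4.662 × 10^-4 / 0.01000 = 0.04662 mol/L
Dilution factor = 500.0 / 9.845 = 50.79
[H2SO4]_stock = 0.04662 × 50.79 = 2.368 mol/L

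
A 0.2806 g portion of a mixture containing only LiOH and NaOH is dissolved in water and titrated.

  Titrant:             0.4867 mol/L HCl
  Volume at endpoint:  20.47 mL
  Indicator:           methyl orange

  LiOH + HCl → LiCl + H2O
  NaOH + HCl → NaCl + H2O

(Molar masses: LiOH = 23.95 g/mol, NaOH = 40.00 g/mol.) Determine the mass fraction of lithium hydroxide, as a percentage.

62.70 %

n(HCl) = 0.02047 × 0.4867 = 9.963 × 10^-3 mol
Let x = n(LiOH), y = n(NaOH).
Titrant: 1x + 1y = 9.963 × 10^-3;  mass: 23.95x + 40.00y = 0.2806
Solving, x = 7.346 × 10^-3 mol, y = 2.616 × 10^-3 mol
mass of LiOH = 7.346 × 10^-3 × 23.95 = 0.1759 g
% LiOH = 0.1759 / 0.2806 × 100 = 62.70 %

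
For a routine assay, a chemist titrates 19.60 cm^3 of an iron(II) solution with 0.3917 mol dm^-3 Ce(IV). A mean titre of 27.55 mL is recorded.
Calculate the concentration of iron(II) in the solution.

0.5506 mol/L

Ce^4+ + Fe^2+ → Ce^3+ + Fe^3+
n(Ce4+) = 0.02755 L × 0.3917 mol/L = 0.01079 mol
n(Fe2+) = 0.01079 mol (1:1 mole ratio)
[Fe2+] = 0.01079 mol / 0.01960 L = 0.5506 mol/L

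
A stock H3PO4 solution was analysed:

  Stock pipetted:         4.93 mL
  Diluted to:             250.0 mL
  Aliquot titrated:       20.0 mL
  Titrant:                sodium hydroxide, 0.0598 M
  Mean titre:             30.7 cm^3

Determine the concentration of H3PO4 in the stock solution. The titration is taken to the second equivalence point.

H3PO4 + 2 NaOH → Na2HPO4 + 2 H2O
n(NaOH) = 0.0307 × 0.0598 = 1.84 × 10^-3 mol
From the 1:2 ratio, n(H3PO4) in the aliquot = 1/2 × 1.84 × 10^-3 = 9.18 × 10^-4 mol
[H3PO4]_dilute = 9.18 × 10^-4 / 0.0200 = 0.0459 mol/L
Dilution factor = 250.0 / 4.93 = 50.71
[H3PO4]_stock = 0.0459 × 50.71 = 2.33 mol/L

2.33 M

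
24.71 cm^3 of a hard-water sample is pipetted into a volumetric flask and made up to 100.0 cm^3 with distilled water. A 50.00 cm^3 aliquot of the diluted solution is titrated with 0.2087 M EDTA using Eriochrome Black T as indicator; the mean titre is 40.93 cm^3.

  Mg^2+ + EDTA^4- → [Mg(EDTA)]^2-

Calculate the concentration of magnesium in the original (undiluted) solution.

0.6914 M

n(EDTA) = 0.04093 × 0.2087 = 8.542 × 10^-3 mol
n(Mg2+) in the aliquot = 8.542 × 10^-3 mol (1:1 ratio)
[Mg2+]_dilute = 8.542 × 10^-3 / 0.05000 = 0.1708 mol/L
Dilution factor = 100.0 / 24.71 = 4.047
[Mg2+]_stock = 0.1708 × 4.047 = 0.6914 mol/L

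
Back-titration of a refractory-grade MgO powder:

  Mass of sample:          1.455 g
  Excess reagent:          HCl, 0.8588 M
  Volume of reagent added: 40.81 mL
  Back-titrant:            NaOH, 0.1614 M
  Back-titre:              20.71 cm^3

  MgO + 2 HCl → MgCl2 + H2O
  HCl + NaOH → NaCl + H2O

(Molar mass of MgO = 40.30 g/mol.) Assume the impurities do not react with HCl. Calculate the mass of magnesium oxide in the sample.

0.6389 g

n(HCl) added = 0.04081 × 0.8588 = 0.03505 mol
n(NaOH) used in back-titration = 0.02071 × 0.1614 = 3.343 × 10^-3 mol
n(HCl) left over = 3.343 × 10^-3 mol (1:1 ratio)
n(HCl) consumed by analyte = 0.03505 − 3.343 × 10^-3 = 0.03171 mol
From the 1:2 ratio, n(MgO) = 1/2 × 0.03171 = 0.01585 mol
mass of MgO = 0.01585 × 40.30 = 0.6389 g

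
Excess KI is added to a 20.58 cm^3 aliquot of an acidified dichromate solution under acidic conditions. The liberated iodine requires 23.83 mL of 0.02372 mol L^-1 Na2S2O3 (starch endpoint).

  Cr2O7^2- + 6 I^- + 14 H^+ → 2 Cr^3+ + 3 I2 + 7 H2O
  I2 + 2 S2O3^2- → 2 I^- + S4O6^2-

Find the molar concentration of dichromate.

n(S2O3^2-) = 0.02383 × 0.02372 = 5.652 × 10^-4 mol
n(I2) = n(S2O3^2-)/2 = 2.826 × 10^-4 mol
From the 1:3 ratio, n(Cr2O7^2-) in the aliquot = 1/3 × 2.826 × 10^-4 = 9.421 × 10^-5 mol
[Cr2O7^2-] = 9.421 × 10^-5 / 0.02058 = 0.004578 mol/L

0.004578 mol/L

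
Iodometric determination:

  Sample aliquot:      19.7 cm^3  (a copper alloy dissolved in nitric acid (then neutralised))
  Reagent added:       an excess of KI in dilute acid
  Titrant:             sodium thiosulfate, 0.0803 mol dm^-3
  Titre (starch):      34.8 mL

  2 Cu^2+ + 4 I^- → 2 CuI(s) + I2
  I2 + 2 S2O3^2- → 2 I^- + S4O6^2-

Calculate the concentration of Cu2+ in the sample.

0.142 mol/L

n(S2O3^2-) = 0.0348 × 0.0803 = 2.79 × 10^-3 mol
n(I2) = n(S2O3^2-)/2 = 1.40 × 10^-3 mol
From the 2:1 ratio, n(Cu2+) in the aliquot = 2/1 × 1.40 × 10^-3 = 2.79 × 10^-3 mol
[Cu2+] = 2.79 × 10^-3 / 0.0197 = 0.142 mol/L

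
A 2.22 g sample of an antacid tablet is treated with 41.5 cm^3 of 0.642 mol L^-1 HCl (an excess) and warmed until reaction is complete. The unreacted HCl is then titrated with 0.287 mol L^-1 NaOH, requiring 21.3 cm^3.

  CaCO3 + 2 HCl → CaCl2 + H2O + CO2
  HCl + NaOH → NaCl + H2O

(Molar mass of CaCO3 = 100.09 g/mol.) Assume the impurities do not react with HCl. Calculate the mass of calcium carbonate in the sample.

n(HCl) added = 0.0415 × 0.642 = 0.0266 mol
n(NaOH) used in back-titration = 0.0213 × 0.287 = 6.11 × 10^-3 mol
n(HCl) left over = 6.11 × 10^-3 mol (1:1 ratio)
n(HCl) consumed by analyte = 0.0266 − 6.11 × 10^-3 = 0.0205 mol
From the 1:2 ratio, n(CaCO3) = 1/2 × 0.0205 = 0.0103 mol
mass of CaCO3 = 0.0103 × 100.09 = 1.03 g

1.03 g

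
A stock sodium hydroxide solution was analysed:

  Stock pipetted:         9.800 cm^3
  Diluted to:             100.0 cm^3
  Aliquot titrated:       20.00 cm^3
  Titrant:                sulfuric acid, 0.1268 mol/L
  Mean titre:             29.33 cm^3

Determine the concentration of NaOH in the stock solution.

2 NaOH + H2SO4 → Na2SO4 + 2 H2O
n(H2SO4) = 0.02933 × 0.1268 = 3.719 × 10^-3 mol
From the 2:1 ratio, n(NaOH) in the aliquot = 2/1 × 3.719 × 10^-3 = 7.438 × 10^-3 mol
[NaOH]_dilute = 7.438 × 10^-3 / 0.02000 = 0.3719 mol/L
Dilution factor = 100.0 / 9.800 = 10.20
[NaOH]_stock = 0.3719 × 10.20 = 3.795 mol/L

3.795 mol/L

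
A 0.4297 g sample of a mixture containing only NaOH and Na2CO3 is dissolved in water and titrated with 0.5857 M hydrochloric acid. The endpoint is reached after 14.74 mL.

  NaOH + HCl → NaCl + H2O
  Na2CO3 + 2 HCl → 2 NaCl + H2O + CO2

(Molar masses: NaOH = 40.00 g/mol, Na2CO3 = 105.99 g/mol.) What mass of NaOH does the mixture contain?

0.08562 g

n(HCl) = 0.01474 × 0.5857 = 8.633 × 10^-3 mol
Let x = n(NaOH), y = n(Na2CO3).
Titrant: 1x + 2y = 8.633 × 10^-3;  mass: 40.00x + 105.99y = 0.4297
Solving, x = 2.141 × 10^-3 mol, y = 3.246 × 10^-3 mol
mass of NaOH = 2.141 × 10^-3 × 40.00 = 0.08562 g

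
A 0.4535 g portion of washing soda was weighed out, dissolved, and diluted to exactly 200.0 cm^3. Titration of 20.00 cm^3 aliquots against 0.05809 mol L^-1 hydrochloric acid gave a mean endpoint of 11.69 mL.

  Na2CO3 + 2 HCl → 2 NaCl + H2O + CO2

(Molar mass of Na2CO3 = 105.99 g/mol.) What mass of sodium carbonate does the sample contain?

0.3599 g

n(HCl) per titration = 0.01169 × 0.05809 = 6.791 × 10^-4 mol
From the 1:2 ratio, n(Na2CO3) in each aliquot = 1/2 × 6.791 × 10^-4 = 3.395 × 10^-4 mol
n(Na2CO3) in the whole flask = 3.395 × 10^-4 × 200.0/20.00 = 3.395 × 10^-3 mol
mass of Na2CO3 = 3.395 × 10^-3 × 105.99 = 0.3599 g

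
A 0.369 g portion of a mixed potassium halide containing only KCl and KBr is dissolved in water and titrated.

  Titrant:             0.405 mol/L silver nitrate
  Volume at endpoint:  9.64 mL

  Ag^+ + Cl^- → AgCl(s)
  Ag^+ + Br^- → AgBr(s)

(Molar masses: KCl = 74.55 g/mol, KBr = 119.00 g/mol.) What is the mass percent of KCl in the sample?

43.5 %

n(AgNO3) = 0.00964 × 0.405 = 3.90 × 10^-3 mol
Let x = n(KCl), y = n(KBr).
Titrant: 1x + 1y = 3.90 × 10^-3;  mass: 74.55x + 119.00y = 0.369
Solving, x = 2.15 × 10^-3 mol, y = 1.75 × 10^-3 mol
mass of KCl = 2.15 × 10^-3 × 74.55 = 0.160 g
% KCl = 0.160 / 0.369 × 100 = 43.5 %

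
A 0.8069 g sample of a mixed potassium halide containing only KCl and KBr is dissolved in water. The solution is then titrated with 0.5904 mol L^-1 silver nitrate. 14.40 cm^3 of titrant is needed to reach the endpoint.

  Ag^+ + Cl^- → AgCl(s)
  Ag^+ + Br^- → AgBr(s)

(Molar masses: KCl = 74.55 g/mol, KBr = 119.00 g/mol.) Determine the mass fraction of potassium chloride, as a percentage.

42.57 %

n(AgNO3) = 0.01440 × 0.5904 = 8.502 × 10^-3 mol
Let x = n(KCl), y = n(KBr).
Titrant: 1x + 1y = 8.502 × 10^-3;  mass: 74.55x + 119.00y = 0.8069
Solving, x = 4.608 × 10^-3 mol, y = 3.894 × 10^-3 mol
mass of KCl = 4.608 × 10^-3 × 74.55 = 0.3435 g
% KCl = 0.3435 / 0.8069 × 100 = 42.57 %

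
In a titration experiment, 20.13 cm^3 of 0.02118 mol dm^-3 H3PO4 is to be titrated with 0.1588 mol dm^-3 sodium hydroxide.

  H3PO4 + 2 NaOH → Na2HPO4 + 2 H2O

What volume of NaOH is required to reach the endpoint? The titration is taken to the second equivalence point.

5.370 mL

n(H3PO4) = 0.02013 L × 0.02118 mol/L = 4.264 × 10^-4 mol
From the 2:1 stoichiometry, n(NaOH) = 2/1 × 4.264 × 10^-4 = 8.527 × 10^-4 mol
V(NaOH) = 8.527 × 10^-4 mol / 0.1588 mol/L = 0.005370 L = 5.370 mL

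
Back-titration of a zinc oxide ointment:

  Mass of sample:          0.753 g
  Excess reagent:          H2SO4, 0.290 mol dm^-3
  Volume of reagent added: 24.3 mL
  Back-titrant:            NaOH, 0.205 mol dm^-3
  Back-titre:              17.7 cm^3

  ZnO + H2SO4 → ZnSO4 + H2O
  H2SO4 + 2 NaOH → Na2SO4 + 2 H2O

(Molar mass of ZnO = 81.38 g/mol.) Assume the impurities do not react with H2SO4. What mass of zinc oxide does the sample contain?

n(H2SO4) added = 0.0243 × 0.290 = 7.05 × 10^-3 mol
n(NaOH) used in back-titration = 0.0177 × 0.205 = 3.63 × 10^-3 mol
From the 1:2 ratio, n(H2SO4) left over = 1/2 × 3.63 × 10^-3 = 1.81 × 10^-3 mol
n(H2SO4) consumed by analyte = 7.05 × 10^-3 − 1.81 × 10^-3 = 5.23 × 10^-3 mol
n(ZnO) = 5.23 × 10^-3 mol (1:1 ratio)
mass of ZnO = 5.23 × 10^-3 × 81.38 = 0.426 g

0.426 g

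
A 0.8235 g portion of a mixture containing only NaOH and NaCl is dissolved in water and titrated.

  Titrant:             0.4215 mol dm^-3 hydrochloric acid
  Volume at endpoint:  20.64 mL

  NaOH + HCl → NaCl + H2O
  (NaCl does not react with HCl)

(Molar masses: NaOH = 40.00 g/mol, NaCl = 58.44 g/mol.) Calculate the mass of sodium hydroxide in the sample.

n(HCl) = 0.02064 × 0.4215 = 8.700 × 10^-3 mol
Let x = n(NaOH), y = n(NaCl).
Titrant: 1x = 8.700 × 10^-3;  mass: 40.00x + 58.44y = 0.8235
Solving, x = 8.700 × 10^-3 mol, y = 8.137 × 10^-3 mol
mass of NaOH = 8.700 × 10^-3 × 40.00 = 0.3480 g

0.3480 g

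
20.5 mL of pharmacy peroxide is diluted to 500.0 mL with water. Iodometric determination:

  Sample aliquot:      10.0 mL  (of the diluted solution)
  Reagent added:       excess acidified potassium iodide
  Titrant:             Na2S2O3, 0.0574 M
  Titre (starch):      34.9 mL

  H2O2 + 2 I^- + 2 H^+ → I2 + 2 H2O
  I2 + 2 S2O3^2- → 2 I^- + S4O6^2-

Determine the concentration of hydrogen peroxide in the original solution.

2.44 M

n(S2O3^2-) = 0.0349 × 0.0574 = 2.00 × 10^-3 mol
n(I2) = n(S2O3^2-)/2 = 1.00 × 10^-3 mol
n(H2O2) in the aliquot = 1.00 × 10^-3 mol (1:1 ratio)
[H2O2]_dilute = 1.00 × 10^-3 / 0.0100 = 0.100 mol/L
[H2O2]_original = 0.100 × 500.0/20.5 = 2.44 mol/L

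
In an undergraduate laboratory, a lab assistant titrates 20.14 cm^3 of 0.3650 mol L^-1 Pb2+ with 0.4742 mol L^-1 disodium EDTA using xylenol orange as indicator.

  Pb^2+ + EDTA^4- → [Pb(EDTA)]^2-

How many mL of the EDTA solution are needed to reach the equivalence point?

n(Pb2+) = 0.02014 L × 0.3650 mol/L = 7.351 × 10^-3 mol
n(EDTA) = 7.351 × 10^-3 mol (1:1 stoichiometry)
V(EDTA) = 7.351 × 10^-3 mol / 0.4742 mol/L = 0.01550 L = 15.50 mL

15.50 mL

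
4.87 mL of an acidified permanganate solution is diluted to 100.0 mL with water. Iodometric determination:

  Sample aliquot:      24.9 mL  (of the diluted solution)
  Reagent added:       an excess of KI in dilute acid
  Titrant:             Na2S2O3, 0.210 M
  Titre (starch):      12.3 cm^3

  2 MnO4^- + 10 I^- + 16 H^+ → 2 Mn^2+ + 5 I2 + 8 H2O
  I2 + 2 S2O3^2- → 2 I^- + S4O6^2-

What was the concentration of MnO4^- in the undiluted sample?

0.426 M

n(S2O3^2-) = 0.0123 × 0.210 = 2.58 × 10^-3 mol
n(I2) = n(S2O3^2-)/2 = 1.29 × 10^-3 mol
From the 2:5 ratio, n(MnO4^-) in the aliquot = 2/5 × 1.29 × 10^-3 = 5.17 × 10^-4 mol
[MnO4^-]_dilute = 5.17 × 10^-4 / 0.0249 = 0.0207 mol/L
[MnO4^-]_original = 0.0207 × 100.0/4.87 = 0.426 mol/L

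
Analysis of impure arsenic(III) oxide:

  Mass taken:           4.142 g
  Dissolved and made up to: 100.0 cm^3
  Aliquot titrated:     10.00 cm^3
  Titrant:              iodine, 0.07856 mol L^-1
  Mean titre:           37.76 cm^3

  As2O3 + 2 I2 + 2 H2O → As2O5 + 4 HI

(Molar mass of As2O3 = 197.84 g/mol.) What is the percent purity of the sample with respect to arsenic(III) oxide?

n(I2) per titration = 0.03776 × 0.07856 = 2.966 × 10^-3 mol
From the 1:2 ratio, n(As2O3) in each aliquot = 1/2 × 2.966 × 10^-3 = 1.483 × 10^-3 mol
n(As2O3) in the whole flask = 1.483 × 10^-3 × 100.0/10.00 = 0.01483 mol
mass of As2O3 = 0.01483 × 197.84 = 2.934 g
% As2O3 = 2.934 / 4.142 × 100 = 70.84 %

70.84 %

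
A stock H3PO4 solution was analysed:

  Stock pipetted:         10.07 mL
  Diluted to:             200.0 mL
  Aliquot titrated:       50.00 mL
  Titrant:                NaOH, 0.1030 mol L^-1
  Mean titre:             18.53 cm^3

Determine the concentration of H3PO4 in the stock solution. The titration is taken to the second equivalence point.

0.3791 mol/L

H3PO4 + 2 NaOH → Na2HPO4 + 2 H2O
n(NaOH) = 0.01853 × 0.1030 = 1.909 × 10^-3 mol
From the 1:2 ratio, n(H3PO4) in the aliquot = 1/2 × 1.909 × 10^-3 = 9.543 × 10^-4 mol
[H3PO4]_dilute = 9.543 × 10^-4 / 0.05000 = 0.01909 mol/L
Dilution factor = 200.0 / 10.07 = 19.86
[H3PO4]_stock = 0.01909 × 19.86 = 0.3791 mol/L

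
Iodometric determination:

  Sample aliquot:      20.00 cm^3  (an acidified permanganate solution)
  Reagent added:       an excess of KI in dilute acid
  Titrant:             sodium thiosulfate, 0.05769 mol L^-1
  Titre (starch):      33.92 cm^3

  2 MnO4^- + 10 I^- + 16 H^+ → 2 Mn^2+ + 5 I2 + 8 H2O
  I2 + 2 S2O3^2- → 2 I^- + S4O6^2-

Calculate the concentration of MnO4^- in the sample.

n(S2O3^2-) = 0.03392 × 0.05769 = 1.957 × 10^-3 mol
n(I2) = n(S2O3^2-)/2 = 9.784 × 10^-4 mol
From the 2:5 ratio, n(MnO4^-) in the aliquot = 2/5 × 9.784 × 10^-4 = 3.914 × 10^-4 mol
[MnO4^-] = 3.914 × 10^-4 / 0.02000 = 0.01957 mol/L

0.01957 mol/L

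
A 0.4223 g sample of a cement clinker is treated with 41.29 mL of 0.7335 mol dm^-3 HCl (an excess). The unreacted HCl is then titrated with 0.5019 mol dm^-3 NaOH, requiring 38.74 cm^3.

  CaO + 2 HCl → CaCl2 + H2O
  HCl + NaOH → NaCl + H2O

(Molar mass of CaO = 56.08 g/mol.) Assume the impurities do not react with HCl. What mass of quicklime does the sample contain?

0.3040 g

n(HCl) added = 0.04129 × 0.7335 = 0.03029 mol
n(NaOH) used in back-titration = 0.03874 × 0.5019 = 0.01944 mol
n(HCl) left over = 0.01944 mol (1:1 ratio)
n(HCl) consumed by analyte = 0.03029 − 0.01944 = 0.01084 mol
From the 1:2 ratio, n(CaO) = 1/2 × 0.01084 = 5.421 × 10^-3 mol
mass of CaO = 5.421 × 10^-3 × 56.08 = 0.3040 g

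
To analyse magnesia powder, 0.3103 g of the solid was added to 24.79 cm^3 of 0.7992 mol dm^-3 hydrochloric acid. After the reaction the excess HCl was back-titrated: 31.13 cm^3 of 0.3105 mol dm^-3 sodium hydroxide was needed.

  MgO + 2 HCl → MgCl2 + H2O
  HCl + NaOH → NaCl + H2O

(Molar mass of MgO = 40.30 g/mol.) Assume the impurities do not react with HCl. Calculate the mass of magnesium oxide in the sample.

n(HCl) added = 0.02479 × 0.7992 = 0.01981 mol
n(NaOH) used in back-titration = 0.03113 × 0.3105 = 9.666 × 10^-3 mol
n(HCl) left over = 9.666 × 10^-3 mol (1:1 ratio)
n(HCl) consumed by analyte = 0.01981 − 9.666 × 10^-3 = 0.01015 mol
From the 1:2 ratio, n(MgO) = 1/2 × 0.01015 = 5.073 × 10^-3 mol
mass of MgO = 5.073 × 10^-3 × 40.30 = 0.2044 g

0.2044 g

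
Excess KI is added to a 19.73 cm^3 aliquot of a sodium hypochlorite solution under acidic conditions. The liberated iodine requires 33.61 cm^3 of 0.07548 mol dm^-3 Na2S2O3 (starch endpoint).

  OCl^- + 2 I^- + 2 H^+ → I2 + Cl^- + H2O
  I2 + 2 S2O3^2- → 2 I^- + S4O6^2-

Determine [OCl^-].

n(S2O3^2-) = 0.03361 × 0.07548 = 2.537 × 10^-3 mol
n(I2) = n(S2O3^2-)/2 = 1.268 × 10^-3 mol
n(OCl^-) in the aliquot = 1.268 × 10^-3 mol (1:1 ratio)
[OCl^-] = 1.268 × 10^-3 / 0.01973 = 0.06429 mol/L

0.06429 mol/L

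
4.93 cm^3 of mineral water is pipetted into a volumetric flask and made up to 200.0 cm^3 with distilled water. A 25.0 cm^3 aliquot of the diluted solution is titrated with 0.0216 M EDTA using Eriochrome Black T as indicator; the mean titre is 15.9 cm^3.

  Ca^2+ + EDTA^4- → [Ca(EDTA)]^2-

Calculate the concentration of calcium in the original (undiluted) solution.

0.557 M

n(EDTA) = 0.0159 × 0.0216 = 3.43 × 10^-4 mol
n(Ca2+) in the aliquot = 3.43 × 10^-4 mol (1:1 ratio)
[Ca2+]_dilute = 3.43 × 10^-4 / 0.0250 = 0.0137 mol/L
Dilution factor = 200.0 / 4.93 = 40.57
[Ca2+]_stock = 0.0137 × 40.57 = 0.557 mol/L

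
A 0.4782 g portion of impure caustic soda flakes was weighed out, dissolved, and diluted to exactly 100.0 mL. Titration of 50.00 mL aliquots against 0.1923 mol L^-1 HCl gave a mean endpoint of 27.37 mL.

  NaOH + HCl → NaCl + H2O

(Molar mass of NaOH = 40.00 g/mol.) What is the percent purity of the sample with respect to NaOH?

88.05 %

n(HCl) per titration = 0.02737 × 0.1923 = 5.263 × 10^-3 mol
n(NaOH) in each aliquot = 5.263 × 10^-3 mol (1:1 ratio)
n(NaOH) in the whole flask = 5.263 × 10^-3 × 100.0/50.00 = 0.01053 mol
mass of NaOH = 0.01053 × 40.00 = 0.4211 g
% NaOH = 0.4211 / 0.4782 × 100 = 88.05 %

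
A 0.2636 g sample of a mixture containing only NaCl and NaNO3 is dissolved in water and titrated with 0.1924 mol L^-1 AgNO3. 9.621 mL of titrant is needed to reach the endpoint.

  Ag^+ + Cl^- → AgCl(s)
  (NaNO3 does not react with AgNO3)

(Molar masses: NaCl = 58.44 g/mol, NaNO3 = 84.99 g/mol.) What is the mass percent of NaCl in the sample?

41.04 %

n(AgNO3) = 0.009621 × 0.1924 = 1.851 × 10^-3 mol
Let x = n(NaCl), y = n(NaNO3).
Titrant: 1x = 1.851 × 10^-3;  mass: 58.44x + 84.99y = 0.2636
Solving, x = 1.851 × 10^-3 mol, y = 1.829 × 10^-3 mol
mass of NaCl = 1.851 × 10^-3 × 58.44 = 0.1082 g
% NaCl = 0.1082 / 0.2636 × 100 = 41.04 %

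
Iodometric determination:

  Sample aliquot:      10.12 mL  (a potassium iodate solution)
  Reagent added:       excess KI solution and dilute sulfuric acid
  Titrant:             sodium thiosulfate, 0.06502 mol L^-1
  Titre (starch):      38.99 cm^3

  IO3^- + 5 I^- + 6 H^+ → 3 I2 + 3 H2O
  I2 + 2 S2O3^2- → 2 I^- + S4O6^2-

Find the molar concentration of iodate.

0.04175 mol/L

n(S2O3^2-) = 0.03899 × 0.06502 = 2.535 × 10^-3 mol
n(I2) = n(S2O3^2-)/2 = 1.268 × 10^-3 mol
From the 1:3 ratio, n(IO3^-) in the aliquot = 1/3 × 1.268 × 10^-3 = 4.225 × 10^-4 mol
[IO3^-] = 4.225 × 10^-4 / 0.01012 = 0.04175 mol/L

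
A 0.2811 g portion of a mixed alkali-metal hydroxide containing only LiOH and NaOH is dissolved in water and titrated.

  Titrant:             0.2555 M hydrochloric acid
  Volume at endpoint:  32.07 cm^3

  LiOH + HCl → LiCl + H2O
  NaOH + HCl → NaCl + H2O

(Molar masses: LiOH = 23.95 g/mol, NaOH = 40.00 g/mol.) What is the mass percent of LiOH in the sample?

n(HCl) = 0.03207 × 0.2555 = 8.194 × 10^-3 mol
Let x = n(LiOH), y = n(NaOH).
Titrant: 1x + 1y = 8.194 × 10^-3;  mass: 23.95x + 40.00y = 0.2811
Solving, x = 2.907 × 10^-3 mol, y = 5.287 × 10^-3 mol
mass of LiOH = 2.907 × 10^-3 × 23.95 = 0.06962 g
% LiOH = 0.06962 / 0.2811 × 100 = 24.77 %

24.77 %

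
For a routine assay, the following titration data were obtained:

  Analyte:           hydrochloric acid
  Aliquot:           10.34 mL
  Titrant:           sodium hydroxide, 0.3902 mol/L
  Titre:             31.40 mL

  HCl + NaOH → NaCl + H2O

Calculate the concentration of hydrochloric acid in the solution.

n(NaOH) = 0.03140 L × 0.3902 mol/L = 0.01225 mol
n(HCl) = 0.01225 mol (1:1 mole ratio)
[HCl] = 0.01225 mol / 0.01034 L = 1.185 mol/L

1.185 mol/L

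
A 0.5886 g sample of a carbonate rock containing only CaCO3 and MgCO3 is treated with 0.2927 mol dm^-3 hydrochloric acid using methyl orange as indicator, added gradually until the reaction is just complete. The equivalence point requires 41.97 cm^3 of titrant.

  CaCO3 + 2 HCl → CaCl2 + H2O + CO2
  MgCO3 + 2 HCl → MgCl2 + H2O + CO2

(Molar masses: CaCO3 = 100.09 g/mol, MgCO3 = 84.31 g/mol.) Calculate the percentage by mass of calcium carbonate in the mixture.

76.23 %

n(HCl) = 0.04197 × 0.2927 = 0.01228 mol
Let x = n(CaCO3), y = n(MgCO3).
Titrant: 2x + 2y = 0.01228;  mass: 100.09x + 84.31y = 0.5886
Solving, x = 4.483 × 10^-3 mol, y = 1.659 × 10^-3 mol
mass of CaCO3 = 4.483 × 10^-3 × 100.09 = 0.4487 g
% CaCO3 = 0.4487 / 0.5886 × 100 = 76.23 %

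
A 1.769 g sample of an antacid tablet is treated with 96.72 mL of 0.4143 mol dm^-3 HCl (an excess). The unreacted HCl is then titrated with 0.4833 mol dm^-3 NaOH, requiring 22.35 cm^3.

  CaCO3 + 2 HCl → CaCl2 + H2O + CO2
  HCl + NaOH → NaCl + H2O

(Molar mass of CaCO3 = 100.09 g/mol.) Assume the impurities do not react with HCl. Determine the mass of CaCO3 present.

1.465 g

n(HCl) added = 0.09672 × 0.4143 = 0.04007 mol
n(NaOH) used in back-titration = 0.02235 × 0.4833 = 0.01080 mol
n(HCl) left over = 0.01080 mol (1:1 ratio)
n(HCl) consumed by analyte = 0.04007 − 0.01080 = 0.02927 mol
From the 1:2 ratio, n(CaCO3) = 1/2 × 0.02927 = 0.01463 mol
mass of CaCO3 = 0.01463 × 100.09 = 1.465 g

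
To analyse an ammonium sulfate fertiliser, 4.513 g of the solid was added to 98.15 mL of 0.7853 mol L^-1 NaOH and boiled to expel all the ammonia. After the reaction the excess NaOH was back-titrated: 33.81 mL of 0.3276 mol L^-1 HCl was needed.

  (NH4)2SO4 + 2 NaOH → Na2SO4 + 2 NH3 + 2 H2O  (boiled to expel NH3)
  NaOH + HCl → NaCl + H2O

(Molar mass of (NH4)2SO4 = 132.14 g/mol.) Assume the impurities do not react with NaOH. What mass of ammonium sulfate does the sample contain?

n(NaOH) added = 0.09815 × 0.7853 = 0.07708 mol
n(HCl) used in back-titration = 0.03381 × 0.3276 = 0.01108 mol
n(NaOH) left over = 0.01108 mol (1:1 ratio)
n(NaOH) consumed by analyte = 0.07708 − 0.01108 = 0.06600 mol
From the 1:2 ratio, n((NH4)2SO4) = 1/2 × 0.06600 = 0.03300 mol
mass of (NH4)2SO4 = 0.03300 × 132.14 = 4.361 g

4.361 g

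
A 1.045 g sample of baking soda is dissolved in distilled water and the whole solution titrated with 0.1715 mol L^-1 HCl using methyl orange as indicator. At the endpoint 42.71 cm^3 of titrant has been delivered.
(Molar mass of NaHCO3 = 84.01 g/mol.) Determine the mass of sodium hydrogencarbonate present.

0.6154 g

NaHCO3 + HCl → NaCl + H2O + CO2
n(HCl) = 0.04271 L × 0.1715 mol/L = 7.325 × 10^-3 mol
n(NaHCO3) = 7.325 × 10^-3 mol (1:1 ratio)
mass of NaHCO3 = 7.325 × 10^-3 × 84.01 g/mol = 0.6154 g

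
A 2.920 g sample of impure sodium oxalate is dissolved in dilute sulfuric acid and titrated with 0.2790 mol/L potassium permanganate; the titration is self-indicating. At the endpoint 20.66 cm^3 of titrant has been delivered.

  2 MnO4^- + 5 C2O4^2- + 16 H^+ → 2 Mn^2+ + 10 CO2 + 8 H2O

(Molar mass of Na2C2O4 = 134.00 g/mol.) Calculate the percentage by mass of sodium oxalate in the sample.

66.13 %

n(KMnO4) = 0.02066 L × 0.2790 mol/L = 5.764 × 10^-3 mol
From the 5:2 ratio, n(Na2C2O4) = 5/2 × 5.764 × 10^-3 = 0.01441 mol
mass of Na2C2O4 = 0.01441 × 134.00 g/mol = 1.931 g
% Na2C2O4 = 1.931 / 2.920 × 100 = 66.13 %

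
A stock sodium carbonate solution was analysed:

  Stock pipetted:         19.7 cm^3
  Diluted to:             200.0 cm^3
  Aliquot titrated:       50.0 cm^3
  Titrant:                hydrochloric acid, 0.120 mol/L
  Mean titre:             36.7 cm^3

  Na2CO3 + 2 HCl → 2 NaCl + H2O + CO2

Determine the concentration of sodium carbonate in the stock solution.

n(HCl) = 0.0367 × 0.120 = 4.40 × 10^-3 mol
From the 1:2 ratio, n(Na2CO3) in the aliquot = 1/2 × 4.40 × 10^-3 = 2.20 × 10^-3 mol
[Na2CO3]_dilute = 2.20 × 10^-3 / 0.0500 = 0.0440 mol/L
Dilution factor = 200.0 / 19.7 = 10.15
[Na2CO3]_stock = 0.0440 × 10.15 = 0.447 mol/L

0.447 mol/L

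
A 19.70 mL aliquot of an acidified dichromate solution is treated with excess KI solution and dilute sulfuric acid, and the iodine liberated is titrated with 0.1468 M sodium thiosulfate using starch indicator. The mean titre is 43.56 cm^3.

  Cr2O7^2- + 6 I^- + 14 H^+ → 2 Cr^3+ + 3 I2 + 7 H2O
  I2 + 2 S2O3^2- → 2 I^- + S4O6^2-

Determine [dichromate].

0.05410 M

n(S2O3^2-) = 0.04356 × 0.1468 = 6.395 × 10^-3 mol
n(I2) = n(S2O3^2-)/2 = 3.197 × 10^-3 mol
From the 1:3 ratio, n(Cr2O7^2-) in the aliquot = 1/3 × 3.197 × 10^-3 = 1.066 × 10^-3 mol
[Cr2O7^2-] = 1.066 × 10^-3 / 0.01970 = 0.05410 mol/L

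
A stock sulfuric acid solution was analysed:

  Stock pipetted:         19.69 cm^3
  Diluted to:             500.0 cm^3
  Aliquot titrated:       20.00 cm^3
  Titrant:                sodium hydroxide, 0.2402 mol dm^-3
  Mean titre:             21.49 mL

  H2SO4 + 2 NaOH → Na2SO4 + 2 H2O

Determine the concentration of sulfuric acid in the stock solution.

n(NaOH) = 0.02149 × 0.2402 = 5.162 × 10^-3 mol
From the 1:2 ratio, n(H2SO4) in the aliquot = 1/2 × 5.162 × 10^-3 = 2.581 × 10^-3 mol
[H2SO4]_dilute = 2.581 × 10^-3 / 0.02000 = 0.1290 mol/L
Dilution factor = 500.0 / 19.69 = 25.39
[H2SO4]_stock = 0.1290 × 25.39 = 3.277 mol/L

3.277 mol/L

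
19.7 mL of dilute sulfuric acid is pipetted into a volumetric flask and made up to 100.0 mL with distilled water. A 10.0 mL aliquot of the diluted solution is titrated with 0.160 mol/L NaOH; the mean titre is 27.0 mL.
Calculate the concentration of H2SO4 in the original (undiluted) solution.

1.10 mol/L

H2SO4 + 2 NaOH → Na2SO4 + 2 H2O
n(NaOH) = 0.0270 × 0.160 = 4.32 × 10^-3 mol
From the 1:2 ratio, n(H2SO4) in the aliquot = 1/2 × 4.32 × 10^-3 = 2.16 × 10^-3 mol
[H2SO4]_dilute = 2.16 × 10^-3 / 0.0100 = 0.216 mol/L
Dilution factor = 100.0 / 19.7 = 5.076
[H2SO4]_stock = 0.216 × 5.076 = 1.10 mol/L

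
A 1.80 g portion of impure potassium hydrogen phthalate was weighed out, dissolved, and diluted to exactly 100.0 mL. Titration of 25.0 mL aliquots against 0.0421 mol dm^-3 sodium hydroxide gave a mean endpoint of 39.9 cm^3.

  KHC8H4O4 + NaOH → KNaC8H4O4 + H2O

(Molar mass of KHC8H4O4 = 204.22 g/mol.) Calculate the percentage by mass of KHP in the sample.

n(NaOH) per titration = 0.0399 × 0.0421 = 1.68 × 10^-3 mol
n(KHC8H4O4) in each aliquot = 1.68 × 10^-3 mol (1:1 ratio)
n(KHC8H4O4) in the whole flask = 1.68 × 10^-3 × 100.0/25.0 = 6.72 × 10^-3 mol
mass of KHC8H4O4 = 6.72 × 10^-3 × 204.22 = 1.37 g
% KHC8H4O4 = 1.37 / 1.80 × 100 = 76.2 %

76.2 %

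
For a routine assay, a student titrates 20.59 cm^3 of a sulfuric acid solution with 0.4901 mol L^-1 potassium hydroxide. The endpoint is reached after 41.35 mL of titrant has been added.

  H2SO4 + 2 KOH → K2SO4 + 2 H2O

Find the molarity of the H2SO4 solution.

0.4921 mol/L

n(KOH) = 0.04135 L × 0.4901 mol/L = 0.02027 mol
From the 1:2 mole ratio, n(H2SO4) = 1/2 × 0.02027 = 0.01013 mol
[H2SO4] = 0.01013 mol / 0.02059 L = 0.4921 mol/L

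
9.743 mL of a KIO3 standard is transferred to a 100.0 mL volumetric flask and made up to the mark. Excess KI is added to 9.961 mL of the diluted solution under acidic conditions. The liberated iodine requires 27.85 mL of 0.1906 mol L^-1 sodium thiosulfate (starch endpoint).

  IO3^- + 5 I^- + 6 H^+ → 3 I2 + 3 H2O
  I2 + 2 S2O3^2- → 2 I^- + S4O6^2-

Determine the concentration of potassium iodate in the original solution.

0.9116 mol/L

n(S2O3^2-) = 0.02785 × 0.1906 = 5.308 × 10^-3 mol
n(I2) = n(S2O3^2-)/2 = 2.654 × 10^-3 mol
From the 1:3 ratio, n(IO3^-) in the aliquot = 1/3 × 2.654 × 10^-3 = 8.847 × 10^-4 mol
[IO3^-]_dilute = 8.847 × 10^-4 / 0.009961 = 0.08882 mol/L
[IO3^-]_original = 0.08882 × 100.0/9.743 = 0.9116 mol/L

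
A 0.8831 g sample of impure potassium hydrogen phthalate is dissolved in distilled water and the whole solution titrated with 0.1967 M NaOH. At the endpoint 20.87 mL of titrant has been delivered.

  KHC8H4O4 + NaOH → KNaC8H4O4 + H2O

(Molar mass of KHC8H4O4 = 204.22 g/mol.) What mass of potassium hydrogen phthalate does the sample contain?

0.8383 g

n(NaOH) = 0.02087 L × 0.1967 mol/L = 4.105 × 10^-3 mol
n(KHC8H4O4) = 4.105 × 10^-3 mol (1:1 ratio)
mass of KHC8H4O4 = 4.105 × 10^-3 × 204.22 g/mol = 0.8383 g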